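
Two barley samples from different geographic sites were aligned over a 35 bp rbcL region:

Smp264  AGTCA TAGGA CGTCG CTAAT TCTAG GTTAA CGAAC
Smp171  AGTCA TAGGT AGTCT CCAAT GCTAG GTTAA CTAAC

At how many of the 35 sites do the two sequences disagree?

6

Differing sites — 10:A/T; 11:C/A; 15:G/T; 17:T/C; 21:T/G; 32:G/T.
That gives 6 mismatches out of 35 aligned sites, so the Hamming distance is 6.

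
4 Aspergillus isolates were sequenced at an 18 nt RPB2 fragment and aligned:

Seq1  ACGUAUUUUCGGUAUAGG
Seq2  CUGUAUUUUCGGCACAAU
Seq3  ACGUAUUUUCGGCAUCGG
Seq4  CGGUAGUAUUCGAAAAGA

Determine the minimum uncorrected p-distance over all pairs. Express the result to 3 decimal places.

0.111

Pairwise Hamming distances:
  Seq1 vs Seq2: 6
  Seq1 vs Seq3: 2
  Seq1 vs Seq4: 9
  Seq2 vs Seq3: 6
  Seq2 vs Seq4: 9
  Seq3 vs Seq4: 10
The smallest is 2 mismatches, between Seq1 and Seq3; p = 2/18 = 0.111.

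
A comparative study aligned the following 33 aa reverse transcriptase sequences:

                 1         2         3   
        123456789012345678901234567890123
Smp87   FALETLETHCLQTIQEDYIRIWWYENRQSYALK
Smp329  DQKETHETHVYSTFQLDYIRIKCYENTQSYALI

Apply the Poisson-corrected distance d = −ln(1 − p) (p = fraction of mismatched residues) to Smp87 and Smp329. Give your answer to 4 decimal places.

Differing sites — 1:F/D; 2:A/Q; 3:L/K; 6:L/H; 10:C/V; 11:L/Y; 12:Q/S; 14:I/F; 16:E/L; 22:W/K; 23:W/C; 27:R/T; 33:K/I.
p = 13/33 = 0.393939.
d = −ln(1 − 0.393939) = −ln(0.606061) = 0.5008.

0.5008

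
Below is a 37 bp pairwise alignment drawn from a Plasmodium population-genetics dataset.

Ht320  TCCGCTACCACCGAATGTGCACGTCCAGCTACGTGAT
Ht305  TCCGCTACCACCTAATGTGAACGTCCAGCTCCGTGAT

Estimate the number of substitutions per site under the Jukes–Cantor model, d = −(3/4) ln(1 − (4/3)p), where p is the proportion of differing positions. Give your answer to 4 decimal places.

The sequences differ at positions 13 (G/T), 20 (C/A), 31 (A/C).
p = 3/37 = 0.081081.
d = −0.75 · ln(1 − (4/3)·0.081081) = −0.75 · ln(0.891892) = −0.75 · (-0.114410) = 0.0858.

0.0858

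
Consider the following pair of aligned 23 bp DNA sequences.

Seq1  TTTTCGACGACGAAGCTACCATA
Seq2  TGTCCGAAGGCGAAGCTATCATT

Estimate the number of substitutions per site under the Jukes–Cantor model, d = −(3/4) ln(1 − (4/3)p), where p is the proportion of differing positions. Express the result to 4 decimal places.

Mismatches occur at site 2 (T↔G), site 4 (T↔C), site 8 (C↔A), site 10 (A↔G), site 19 (C↔T), site 23 (A↔T).
p = 6/23 = 0.260870.
d = −0.75 · ln(1 − (4/3)·0.260870) = −0.75 · ln(0.652173) = −0.75 · (-0.427445) = 0.3206.

0.3206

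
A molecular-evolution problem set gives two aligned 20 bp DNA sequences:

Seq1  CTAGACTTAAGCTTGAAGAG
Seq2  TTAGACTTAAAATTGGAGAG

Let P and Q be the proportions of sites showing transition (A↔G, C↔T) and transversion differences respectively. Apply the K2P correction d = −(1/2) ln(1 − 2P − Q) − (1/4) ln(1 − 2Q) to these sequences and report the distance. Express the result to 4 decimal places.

Differing sites — 1:C/T (Ti); 11:G/A (Ti); 12:C/A (Tv); 16:A/G (Ti).
Of the 4 differences, 3 transitions and 1 transversion over 20 sites: P = 3/20 = 0.150000, Q = 1/20 = 0.050000.
d = −0.5·ln(0.650000) − 0.25·ln(0.900000) = −0.5·(-0.430783) − 0.25·(-0.105361) = 0.2417.

0.2417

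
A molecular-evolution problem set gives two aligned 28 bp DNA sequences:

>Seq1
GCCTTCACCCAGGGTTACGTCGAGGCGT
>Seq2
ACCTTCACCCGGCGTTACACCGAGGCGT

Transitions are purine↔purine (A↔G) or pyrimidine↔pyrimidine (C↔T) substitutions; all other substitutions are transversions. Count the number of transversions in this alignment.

Mismatches occur at site 1 (G→A, transition), site 11 (A→G, transition), site 13 (G→C, transversion), site 19 (G→A, transition), site 20 (T→C, transition).
Of the 5 differences, 4 transitions and 1 transversion, so the answer is 1.

1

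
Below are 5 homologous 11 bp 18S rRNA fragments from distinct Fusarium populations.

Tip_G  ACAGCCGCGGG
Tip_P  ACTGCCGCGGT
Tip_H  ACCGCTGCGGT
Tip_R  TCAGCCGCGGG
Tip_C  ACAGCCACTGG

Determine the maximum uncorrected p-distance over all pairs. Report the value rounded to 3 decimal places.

Pairwise Hamming distances:
  Tip_G vs Tip_P: 2
  Tip_G vs Tip_H: 3
  Tip_G vs Tip_R: 1
  Tip_G vs Tip_C: 2
  Tip_P vs Tip_H: 2
  Tip_P vs Tip_R: 3
  Tip_P vs Tip_C: 4
  Tip_H vs Tip_R: 4
  Tip_H vs Tip_C: 5
  Tip_R vs Tip_C: 3
The largest is 5 mismatches, between Tip_H and Tip_C; p = 5/11 = 0.455.

0.455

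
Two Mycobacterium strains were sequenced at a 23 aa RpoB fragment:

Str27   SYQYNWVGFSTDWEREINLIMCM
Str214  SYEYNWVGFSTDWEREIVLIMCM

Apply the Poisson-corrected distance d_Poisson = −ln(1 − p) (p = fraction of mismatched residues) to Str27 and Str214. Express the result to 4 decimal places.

0.0910

Differing sites — 3:Q/E; 18:N/V.
p = 2/23 = 0.086957.
d = −ln(1 − 0.086957) = −ln(0.913043) = 0.0910.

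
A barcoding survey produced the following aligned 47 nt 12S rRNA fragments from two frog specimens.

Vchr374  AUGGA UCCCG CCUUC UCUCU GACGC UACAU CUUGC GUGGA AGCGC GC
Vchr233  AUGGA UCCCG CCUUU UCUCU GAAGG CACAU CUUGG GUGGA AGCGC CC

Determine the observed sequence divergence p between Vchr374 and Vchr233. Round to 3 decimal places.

The sequences differ at positions 15 (C/U), 23 (C/A), 25 (C/G), 26 (U/C), 35 (C/G), 46 (G/C).
There are 6 differences over 47 sites, so p = 6/47 = 0.128.

0.128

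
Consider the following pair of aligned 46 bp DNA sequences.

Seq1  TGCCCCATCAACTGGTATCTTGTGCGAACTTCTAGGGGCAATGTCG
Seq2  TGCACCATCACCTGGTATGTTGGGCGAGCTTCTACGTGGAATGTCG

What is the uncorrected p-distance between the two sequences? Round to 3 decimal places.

0.174

Differing sites — 4:C/A; 11:A/C; 19:C/G; 23:T/G; 28:A/G; 35:G/C; 37:G/T; 39:C/G.
There are 8 differences over 46 sites, so p = 8/46 = 0.174.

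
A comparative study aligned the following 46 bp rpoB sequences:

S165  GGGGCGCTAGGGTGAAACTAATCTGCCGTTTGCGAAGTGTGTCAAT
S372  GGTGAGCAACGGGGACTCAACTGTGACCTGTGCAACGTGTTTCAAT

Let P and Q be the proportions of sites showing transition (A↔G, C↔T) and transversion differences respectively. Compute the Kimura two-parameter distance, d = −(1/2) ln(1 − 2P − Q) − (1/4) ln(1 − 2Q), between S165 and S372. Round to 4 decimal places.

The sequences differ at positions 3 (G/T, transversion), 5 (C/A, transversion), 8 (T/A, transversion), 10 (G/C, transversion), 13 (T/G, transversion), 16 (A/C, transversion), 17 (A/T, transversion), 19 (T/A, transversion), 21 (A/C, transversion), 23 (C/G, transversion), 26 (C/A, transversion), 28 (G/C, transversion), 30 (T/G, transversion), 34 (G/A, transition), 36 (A/C, transversion), 41 (G/T, transversion).
Of the 16 differences, 1 transition and 15 transversions over 46 sites: P = 1/46 = 0.021739, Q = 15/46 = 0.326087.
d = −0.5·ln(0.630435) − 0.25·ln(0.347826) = −0.5·(-0.461345) − 0.25·(-1.056053) = 0.4947.

0.4947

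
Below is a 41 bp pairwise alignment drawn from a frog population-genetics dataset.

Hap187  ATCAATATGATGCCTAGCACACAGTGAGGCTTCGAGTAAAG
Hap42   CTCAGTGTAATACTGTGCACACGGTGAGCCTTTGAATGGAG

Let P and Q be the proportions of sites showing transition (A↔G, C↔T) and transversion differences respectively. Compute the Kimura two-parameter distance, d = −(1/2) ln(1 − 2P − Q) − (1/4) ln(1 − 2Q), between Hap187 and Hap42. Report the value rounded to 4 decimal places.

0.4944

Differing sites — 1:A/C (Tv); 5:A/G (Ti); 7:A/G (Ti); 9:G/A (Ti); 12:G/A (Ti); 14:C/T (Ti); 15:T/G (Tv); 16:A/T (Tv); 23:A/G (Ti); 29:G/C (Tv); 33:C/T (Ti); 36:G/A (Ti); 38:A/G (Ti); 39:A/G (Ti).
Of the 14 differences, 10 transitions and 4 transversions over 41 sites: P = 10/41 = 0.243902, Q = 4/41 = 0.097561.
d = −0.5·ln(0.414635) − 0.25·ln(0.804878) = −0.5·(-0.880357) − 0.25·(-0.217065) = 0.4944.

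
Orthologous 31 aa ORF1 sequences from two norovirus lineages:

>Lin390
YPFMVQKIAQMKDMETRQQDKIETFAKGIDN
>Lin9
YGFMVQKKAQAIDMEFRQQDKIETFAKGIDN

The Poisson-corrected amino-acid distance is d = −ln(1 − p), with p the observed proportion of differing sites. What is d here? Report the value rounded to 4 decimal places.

0.1759

Differing sites — 2:P/G; 8:I/K; 11:M/A; 12:K/I; 16:T/F.
p = 5/31 = 0.161290.
d = −ln(1 − 0.161290) = −ln(0.838710) = 0.1759.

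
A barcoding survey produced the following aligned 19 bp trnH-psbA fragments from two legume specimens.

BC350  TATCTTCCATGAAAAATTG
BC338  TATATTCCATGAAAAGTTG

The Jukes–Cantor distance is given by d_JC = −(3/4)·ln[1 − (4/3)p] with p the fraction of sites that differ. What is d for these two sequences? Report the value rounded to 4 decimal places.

Mismatches occur at site 4 (C↔A), site 16 (A↔G).
p = 2/19 = 0.105263.
d = −0.75 · ln(1 − (4/3)·0.105263) = −0.75 · ln(0.859649) = −0.75 · (-0.151231) = 0.1134.

0.1134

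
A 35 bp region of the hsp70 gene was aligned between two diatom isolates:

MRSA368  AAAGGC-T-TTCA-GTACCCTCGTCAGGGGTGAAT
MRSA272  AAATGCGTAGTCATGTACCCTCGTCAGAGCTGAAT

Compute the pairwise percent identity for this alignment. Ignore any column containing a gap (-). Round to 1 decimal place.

Excluding the 3 gap columns leaves 32 comparable sites.
Mismatches occur at site 4 (G↔T), site 10 (T↔G), site 28 (G↔A), site 30 (G↔C).
28 of the 32 comparable sites match, so the percent identity is 28/32 × 100 = 87.5%.

87.5%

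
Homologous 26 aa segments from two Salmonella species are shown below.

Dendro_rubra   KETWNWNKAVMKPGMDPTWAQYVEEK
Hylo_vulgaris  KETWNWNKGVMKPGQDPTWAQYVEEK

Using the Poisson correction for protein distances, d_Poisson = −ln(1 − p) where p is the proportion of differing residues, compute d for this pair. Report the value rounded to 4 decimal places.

0.0800

The sequences differ at positions 9 (A/G), 15 (M/Q).
p = 2/26 = 0.076923.
d = −ln(1 − 0.076923) = −ln(0.923077) = 0.0800.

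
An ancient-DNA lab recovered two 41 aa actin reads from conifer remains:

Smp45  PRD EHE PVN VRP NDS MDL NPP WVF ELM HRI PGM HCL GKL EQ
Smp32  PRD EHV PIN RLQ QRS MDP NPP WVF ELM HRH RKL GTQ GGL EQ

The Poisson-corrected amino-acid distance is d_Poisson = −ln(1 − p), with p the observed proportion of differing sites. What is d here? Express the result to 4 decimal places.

0.4947

Differing sites — 6:E/V; 8:V/I; 10:V/R; 11:R/L; 12:P/Q; 13:N/Q; 14:D/R; 18:L/P; 30:I/H; 31:P/R; 32:G/K; 33:M/L; 34:H/G; 35:C/T; 36:L/Q; 38:K/G.
p = 16/41 = 0.390244.
d = −ln(1 − 0.390244) = −ln(0.609756) = 0.4947.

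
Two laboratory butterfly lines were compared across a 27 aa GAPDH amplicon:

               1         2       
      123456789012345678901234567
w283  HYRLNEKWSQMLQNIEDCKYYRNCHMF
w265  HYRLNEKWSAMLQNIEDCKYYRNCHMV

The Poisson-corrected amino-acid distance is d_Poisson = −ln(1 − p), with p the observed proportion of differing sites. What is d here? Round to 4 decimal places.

The sequences differ at positions 10 (Q/A), 27 (F/V).
p = 2/27 = 0.074074.
d = −ln(1 − 0.074074) = −ln(0.925926) = 0.0770.

0.0770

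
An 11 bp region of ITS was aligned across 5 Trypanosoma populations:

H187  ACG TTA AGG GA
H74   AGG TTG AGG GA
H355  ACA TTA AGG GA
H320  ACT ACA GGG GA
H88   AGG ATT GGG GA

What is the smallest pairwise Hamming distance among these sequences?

Pairwise Hamming distances:
  H187 vs H74: 2
  H187 vs H355: 1
  H187 vs H320: 4
  H187 vs H88: 4
  H74 vs H355: 3
  H74 vs H320: 6
  H74 vs H88: 3
  H355 vs H320: 4
  H355 vs H88: 5
  H320 vs H88: 4
The smallest is 1, between H187 and H355.

1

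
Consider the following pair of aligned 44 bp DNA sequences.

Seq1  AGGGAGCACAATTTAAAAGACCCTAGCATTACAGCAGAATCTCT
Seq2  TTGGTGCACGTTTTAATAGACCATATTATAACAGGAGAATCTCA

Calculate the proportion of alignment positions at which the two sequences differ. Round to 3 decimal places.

0.273

Mismatches occur at site 1 (A↔T), site 2 (G↔T), site 5 (A↔T), site 10 (A↔G), site 11 (A↔T), site 17 (A↔T), site 23 (C↔A), site 26 (G↔T), site 27 (C↔T), site 30 (T↔A), site 35 (C↔G), site 44 (T↔A).
There are 12 differences over 44 sites, so p = 12/44 = 0.273.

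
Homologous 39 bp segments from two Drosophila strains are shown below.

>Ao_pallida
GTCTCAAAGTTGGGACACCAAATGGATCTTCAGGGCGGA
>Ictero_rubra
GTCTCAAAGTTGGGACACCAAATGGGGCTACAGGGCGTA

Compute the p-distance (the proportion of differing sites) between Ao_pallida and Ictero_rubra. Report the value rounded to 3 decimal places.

0.103

Mismatches occur at site 26 (A↔G), site 27 (T↔G), site 30 (T↔A), site 38 (G↔T).
There are 4 differences over 39 sites, so p = 4/39 = 0.103.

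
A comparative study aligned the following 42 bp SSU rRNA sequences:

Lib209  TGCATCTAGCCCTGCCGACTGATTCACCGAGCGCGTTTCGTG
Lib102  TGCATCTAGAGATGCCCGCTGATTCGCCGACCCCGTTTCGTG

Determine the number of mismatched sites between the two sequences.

8

Differing sites — 10:C/A; 11:C/G; 12:C/A; 17:G/C; 18:A/G; 26:A/G; 31:G/C; 33:G/C.
That gives 8 mismatches out of 42 aligned sites, so the Hamming distance is 8.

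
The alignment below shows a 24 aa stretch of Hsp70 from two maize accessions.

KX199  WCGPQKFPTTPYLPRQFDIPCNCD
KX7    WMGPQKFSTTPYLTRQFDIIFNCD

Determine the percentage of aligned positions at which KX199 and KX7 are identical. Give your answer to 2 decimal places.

79.17%

Differing sites — 2:C/M; 8:P/S; 14:P/T; 20:P/I; 21:C/F.
19 of the 24 sites match, so the percent identity is 19/24 × 100 = 79.17%.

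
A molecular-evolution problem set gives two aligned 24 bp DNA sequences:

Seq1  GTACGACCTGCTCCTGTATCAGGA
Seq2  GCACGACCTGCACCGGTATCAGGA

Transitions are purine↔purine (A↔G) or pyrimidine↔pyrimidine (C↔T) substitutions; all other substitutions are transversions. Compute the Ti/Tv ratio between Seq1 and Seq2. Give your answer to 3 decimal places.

0.500

The sequences differ at positions 2 (T/C, transition), 12 (T/A, transversion), 15 (T/G, transversion).
Of the 3 differences, 1 transition and 2 transversions, so Ti/Tv = 1/2 = 0.500.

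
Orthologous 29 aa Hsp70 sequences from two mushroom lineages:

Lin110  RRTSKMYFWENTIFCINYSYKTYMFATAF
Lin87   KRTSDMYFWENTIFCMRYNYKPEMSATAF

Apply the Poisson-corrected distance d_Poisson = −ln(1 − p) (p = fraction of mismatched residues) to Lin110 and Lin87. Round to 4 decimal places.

0.3228

Mismatches occur at site 1 (R→K), site 5 (K→D), site 16 (I→M), site 17 (N→R), site 19 (S→N), site 22 (T→P), site 23 (Y→E), site 25 (F→S).
p = 8/29 = 0.275862.
d = −ln(1 − 0.275862) = −ln(0.724138) = 0.3228.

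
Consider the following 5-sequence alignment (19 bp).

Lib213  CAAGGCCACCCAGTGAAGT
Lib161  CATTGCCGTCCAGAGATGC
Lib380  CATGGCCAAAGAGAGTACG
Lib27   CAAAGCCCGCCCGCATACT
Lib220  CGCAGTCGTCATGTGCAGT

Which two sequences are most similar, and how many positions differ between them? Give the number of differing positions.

7

Pairwise Hamming distances:
  Lib213 vs Lib161: 7
  Lib213 vs Lib380: 8
  Lib213 vs Lib27: 8
  Lib213 vs Lib220: 9
  Lib161 vs Lib380: 9
  Lib161 vs Lib27: 11
  Lib161 vs Lib220: 10
  Lib380 vs Lib27: 10
  Lib380 vs Lib220: 13
  Lib27 vs Lib220: 11
The smallest is 7, between Lib213 and Lib161.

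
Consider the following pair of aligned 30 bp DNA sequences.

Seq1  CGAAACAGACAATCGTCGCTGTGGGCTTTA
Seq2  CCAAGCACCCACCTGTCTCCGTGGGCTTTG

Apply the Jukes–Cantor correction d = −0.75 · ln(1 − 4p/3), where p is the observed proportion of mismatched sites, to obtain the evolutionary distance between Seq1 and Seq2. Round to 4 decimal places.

Differing sites — 2:G/C; 5:A/G; 8:G/C; 9:A/C; 12:A/C; 13:T/C; 14:C/T; 18:G/T; 20:T/C; 30:A/G.
p = 10/30 = 0.333333.
d = −0.75 · ln(1 − (4/3)·0.333333) = −0.75 · ln(0.555556) = −0.75 · (-0.587786) = 0.4408.

0.4408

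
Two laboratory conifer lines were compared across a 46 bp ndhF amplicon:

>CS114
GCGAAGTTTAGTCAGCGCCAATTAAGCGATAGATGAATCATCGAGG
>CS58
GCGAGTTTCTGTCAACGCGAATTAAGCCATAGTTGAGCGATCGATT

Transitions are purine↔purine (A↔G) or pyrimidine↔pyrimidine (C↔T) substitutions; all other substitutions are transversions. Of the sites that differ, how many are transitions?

5

The sequences differ at positions 5 (A/G, transition), 6 (G/T, transversion), 9 (T/C, transition), 10 (A/T, transversion), 15 (G/A, transition), 19 (C/G, transversion), 28 (G/C, transversion), 33 (A/T, transversion), 37 (A/G, transition), 38 (T/C, transition), 39 (C/G, transversion), 45 (G/T, transversion), 46 (G/T, transversion).
Of the 13 differences, 5 transitions and 8 transversions, so the answer is 5.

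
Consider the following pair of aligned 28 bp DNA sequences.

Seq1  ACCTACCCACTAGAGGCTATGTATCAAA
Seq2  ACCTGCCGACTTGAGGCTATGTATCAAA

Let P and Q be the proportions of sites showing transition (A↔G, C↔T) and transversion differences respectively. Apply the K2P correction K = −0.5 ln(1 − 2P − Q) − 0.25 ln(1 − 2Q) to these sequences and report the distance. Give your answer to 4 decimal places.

Differing sites — 5:A/G (Ti); 8:C/G (Tv); 12:A/T (Tv).
Of the 3 differences, 1 transition and 2 transversions over 28 sites: P = 1/28 = 0.035714, Q = 2/28 = 0.071429.
d = −0.5·ln(0.857143) − 0.25·ln(0.857142) = −0.5·(-0.154151) − 0.25·(-0.154152) = 0.1156.

0.1156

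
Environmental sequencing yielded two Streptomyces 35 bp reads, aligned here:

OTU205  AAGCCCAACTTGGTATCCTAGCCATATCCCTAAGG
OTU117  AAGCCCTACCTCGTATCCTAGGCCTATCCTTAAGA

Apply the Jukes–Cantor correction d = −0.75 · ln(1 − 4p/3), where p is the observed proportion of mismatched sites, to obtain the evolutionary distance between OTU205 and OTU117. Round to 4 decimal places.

0.2326

The sequences differ at positions 7 (A/T), 10 (T/C), 12 (G/C), 22 (C/G), 24 (A/C), 30 (C/T), 35 (G/A).
p = 7/35 = 0.200000.
d = −0.75 · ln(1 − (4/3)·0.200000) = −0.75 · ln(0.733333) = −0.75 · (-0.310155) = 0.2326.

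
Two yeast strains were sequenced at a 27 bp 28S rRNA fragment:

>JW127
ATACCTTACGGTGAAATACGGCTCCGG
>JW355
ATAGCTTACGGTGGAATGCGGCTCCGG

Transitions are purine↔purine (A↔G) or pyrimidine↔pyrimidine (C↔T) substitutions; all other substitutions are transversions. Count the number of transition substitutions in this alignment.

2

The sequences differ at positions 4 (C/G, transversion), 14 (A/G, transition), 18 (A/G, transition).
Of the 3 differences, 2 transitions and 1 transversion, so the answer is 2.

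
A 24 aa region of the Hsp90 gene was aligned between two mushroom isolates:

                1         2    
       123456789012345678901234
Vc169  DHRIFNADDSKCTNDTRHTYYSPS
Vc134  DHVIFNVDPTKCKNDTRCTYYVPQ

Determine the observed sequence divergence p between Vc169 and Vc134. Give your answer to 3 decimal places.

The sequences differ at positions 3 (R/V), 7 (A/V), 9 (D/P), 10 (S/T), 13 (T/K), 18 (H/C), 22 (S/V), 24 (S/Q).
There are 8 differences over 24 sites, so p = 8/24 = 0.333.

0.333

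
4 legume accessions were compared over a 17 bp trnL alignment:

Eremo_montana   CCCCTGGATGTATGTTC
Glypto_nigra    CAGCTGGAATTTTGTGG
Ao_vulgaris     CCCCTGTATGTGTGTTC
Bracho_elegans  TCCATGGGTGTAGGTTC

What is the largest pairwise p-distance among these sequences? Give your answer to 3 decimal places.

Pairwise Hamming distances:
  Eremo_montana vs Glypto_nigra: 7
  Eremo_montana vs Ao_vulgaris: 2
  Eremo_montana vs Bracho_elegans: 4
  Glypto_nigra vs Ao_vulgaris: 8
  Glypto_nigra vs Bracho_elegans: 11
  Ao_vulgaris vs Bracho_elegans: 6
The largest is 11 mismatches, between Glypto_nigra and Bracho_elegans; p = 11/17 = 0.647.

0.647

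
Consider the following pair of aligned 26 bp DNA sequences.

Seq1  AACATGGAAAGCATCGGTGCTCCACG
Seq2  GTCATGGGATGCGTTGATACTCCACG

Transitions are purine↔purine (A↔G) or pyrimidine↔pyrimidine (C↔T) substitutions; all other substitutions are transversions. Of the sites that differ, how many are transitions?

6

Differing sites — 1:A/G (Ti); 2:A/T (Tv); 8:A/G (Ti); 10:A/T (Tv); 13:A/G (Ti); 15:C/T (Ti); 17:G/A (Ti); 19:G/A (Ti).
Of the 8 differences, 6 transitions and 2 transversions, so the answer is 6.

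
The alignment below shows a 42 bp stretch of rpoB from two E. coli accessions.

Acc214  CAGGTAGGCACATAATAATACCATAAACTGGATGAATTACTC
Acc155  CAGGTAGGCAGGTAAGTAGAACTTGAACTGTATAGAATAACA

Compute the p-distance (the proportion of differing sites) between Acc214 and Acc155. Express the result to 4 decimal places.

0.3571

Mismatches occur at site 11 (C↔G), site 12 (A↔G), site 16 (T↔G), site 17 (A↔T), site 19 (T↔G), site 21 (C↔A), site 23 (A↔T), site 25 (A↔G), site 31 (G↔T), site 34 (G↔A), site 35 (A↔G), site 37 (T↔A), site 40 (C↔A), site 41 (T↔C), site 42 (C↔A).
There are 15 differences over 42 sites, so p = 15/42 = 0.3571.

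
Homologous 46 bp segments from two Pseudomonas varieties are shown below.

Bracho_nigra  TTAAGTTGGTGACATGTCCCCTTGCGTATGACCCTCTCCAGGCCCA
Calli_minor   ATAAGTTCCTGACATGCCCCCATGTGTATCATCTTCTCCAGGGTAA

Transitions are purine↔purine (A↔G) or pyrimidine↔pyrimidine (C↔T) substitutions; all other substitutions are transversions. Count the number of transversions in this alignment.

7

Differing sites — 1:T/A (Tv); 8:G/C (Tv); 9:G/C (Tv); 17:T/C (Ti); 22:T/A (Tv); 25:C/T (Ti); 30:G/C (Tv); 32:C/T (Ti); 34:C/T (Ti); 43:C/G (Tv); 44:C/T (Ti); 45:C/A (Tv).
Of the 12 differences, 5 transitions and 7 transversions, so the answer is 7.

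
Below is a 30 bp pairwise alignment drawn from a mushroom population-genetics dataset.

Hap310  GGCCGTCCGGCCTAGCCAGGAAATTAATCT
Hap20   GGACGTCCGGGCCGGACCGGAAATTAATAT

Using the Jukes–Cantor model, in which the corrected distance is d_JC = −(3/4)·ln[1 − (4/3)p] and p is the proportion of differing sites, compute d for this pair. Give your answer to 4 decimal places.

Differing sites — 3:C/A; 11:C/G; 13:T/C; 14:A/G; 16:C/A; 18:A/C; 29:C/A.
p = 7/30 = 0.233333.
d = −0.75 · ln(1 − (4/3)·0.233333) = −0.75 · ln(0.688889) = −0.75 · (-0.372675) = 0.2795.

0.2795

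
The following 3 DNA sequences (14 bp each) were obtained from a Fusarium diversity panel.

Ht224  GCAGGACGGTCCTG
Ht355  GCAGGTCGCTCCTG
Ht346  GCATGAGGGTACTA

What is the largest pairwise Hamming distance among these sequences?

6

Pairwise Hamming distances:
  Ht224 vs Ht355: 2
  Ht224 vs Ht346: 4
  Ht355 vs Ht346: 6
The largest is 6, between Ht355 and Ht346.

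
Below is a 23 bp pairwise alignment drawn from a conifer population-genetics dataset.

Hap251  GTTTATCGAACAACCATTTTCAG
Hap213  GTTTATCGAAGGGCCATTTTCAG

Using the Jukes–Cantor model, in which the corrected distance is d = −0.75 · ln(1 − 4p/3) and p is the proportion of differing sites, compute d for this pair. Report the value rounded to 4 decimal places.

Differing sites — 11:C/G; 12:A/G; 13:A/G.
p = 3/23 = 0.130435.
d = −0.75 · ln(1 − (4/3)·0.130435) = −0.75 · ln(0.826087) = −0.75 · (-0.191055) = 0.1433.

0.1433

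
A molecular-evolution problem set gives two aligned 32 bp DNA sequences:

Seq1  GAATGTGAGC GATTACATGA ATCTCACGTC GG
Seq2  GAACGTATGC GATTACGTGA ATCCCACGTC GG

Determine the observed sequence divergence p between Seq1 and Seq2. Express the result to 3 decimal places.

0.156

Mismatches occur at site 4 (T→C), site 7 (G→A), site 8 (A→T), site 17 (A→G), site 24 (T→C).
There are 5 differences over 32 sites, so p = 5/32 = 0.156.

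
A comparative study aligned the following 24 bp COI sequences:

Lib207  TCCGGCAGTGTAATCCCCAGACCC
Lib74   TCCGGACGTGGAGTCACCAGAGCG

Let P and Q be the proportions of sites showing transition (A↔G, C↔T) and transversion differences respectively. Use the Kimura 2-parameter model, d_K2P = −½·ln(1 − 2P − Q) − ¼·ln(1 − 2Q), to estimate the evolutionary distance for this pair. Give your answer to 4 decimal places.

0.3760

Differing sites — 6:C/A (Tv); 7:A/C (Tv); 11:T/G (Tv); 13:A/G (Ti); 16:C/A (Tv); 22:C/G (Tv); 24:C/G (Tv).
Of the 7 differences, 1 transition and 6 transversions over 24 sites: P = 1/24 = 0.041667, Q = 6/24 = 0.250000.
d = −0.5·ln(0.666666) − 0.25·ln(0.500000) = −0.5·(-0.405466) − 0.25·(-0.693147) = 0.3760.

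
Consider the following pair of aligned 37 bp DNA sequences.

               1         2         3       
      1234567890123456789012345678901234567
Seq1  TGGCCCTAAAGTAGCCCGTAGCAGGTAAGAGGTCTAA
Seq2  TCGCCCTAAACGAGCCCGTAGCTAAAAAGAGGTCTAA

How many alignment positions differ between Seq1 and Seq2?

7

The sequences differ at positions 2 (G/C), 11 (G/C), 12 (T/G), 23 (A/T), 24 (G/A), 25 (G/A), 26 (T/A).
That gives 7 mismatches out of 37 aligned sites, so the Hamming distance is 7.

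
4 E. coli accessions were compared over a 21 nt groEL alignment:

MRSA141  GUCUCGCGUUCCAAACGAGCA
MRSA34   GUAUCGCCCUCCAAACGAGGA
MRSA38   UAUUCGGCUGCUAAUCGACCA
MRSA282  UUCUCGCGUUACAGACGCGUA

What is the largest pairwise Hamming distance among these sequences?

12

Pairwise Hamming distances:
  MRSA141 vs MRSA34: 4
  MRSA141 vs MRSA38: 9
  MRSA141 vs MRSA282: 5
  MRSA34 vs MRSA38: 10
  MRSA34 vs MRSA282: 8
  MRSA38 vs MRSA282: 12
The largest is 12, between MRSA38 and MRSA282.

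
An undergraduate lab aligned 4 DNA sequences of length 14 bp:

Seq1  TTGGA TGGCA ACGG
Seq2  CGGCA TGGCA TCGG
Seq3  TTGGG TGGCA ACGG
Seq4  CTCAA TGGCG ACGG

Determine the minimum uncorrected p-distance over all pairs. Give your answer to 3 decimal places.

0.071

Pairwise Hamming distances:
  Seq1 vs Seq2: 4
  Seq1 vs Seq3: 1
  Seq1 vs Seq4: 4
  Seq2 vs Seq3: 5
  Seq2 vs Seq4: 5
  Seq3 vs Seq4: 5
The smallest is 1 mismatch, between Seq1 and Seq3; p = 1/14 = 0.071.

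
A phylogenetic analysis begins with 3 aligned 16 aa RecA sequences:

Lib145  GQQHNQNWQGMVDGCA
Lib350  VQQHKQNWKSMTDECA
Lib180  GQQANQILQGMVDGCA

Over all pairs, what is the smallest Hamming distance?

Pairwise Hamming distances:
  Lib145 vs Lib350: 6
  Lib145 vs Lib180: 3
  Lib350 vs Lib180: 9
The smallest is 3, between Lib145 and Lib180.

3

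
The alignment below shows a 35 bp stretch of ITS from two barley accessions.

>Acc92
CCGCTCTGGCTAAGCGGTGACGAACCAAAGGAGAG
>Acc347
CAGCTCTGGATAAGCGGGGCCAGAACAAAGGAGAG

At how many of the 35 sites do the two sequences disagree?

7

Differing sites — 2:C/A; 10:C/A; 18:T/G; 20:A/C; 22:G/A; 23:A/G; 25:C/A.
That gives 7 mismatches out of 35 aligned sites, so the Hamming distance is 7.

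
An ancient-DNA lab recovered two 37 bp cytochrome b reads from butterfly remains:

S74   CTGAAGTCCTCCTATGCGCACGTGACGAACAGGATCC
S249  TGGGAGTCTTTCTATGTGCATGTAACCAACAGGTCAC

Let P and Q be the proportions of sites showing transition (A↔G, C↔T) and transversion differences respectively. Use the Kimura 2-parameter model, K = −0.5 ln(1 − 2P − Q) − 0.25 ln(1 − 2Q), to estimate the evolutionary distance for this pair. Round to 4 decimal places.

Differing sites — 1:C/T (Ti); 2:T/G (Tv); 4:A/G (Ti); 9:C/T (Ti); 11:C/T (Ti); 17:C/T (Ti); 21:C/T (Ti); 24:G/A (Ti); 27:G/C (Tv); 34:A/T (Tv); 35:T/C (Ti); 36:C/A (Tv).
Of the 12 differences, 8 transitions and 4 transversions over 37 sites: P = 8/37 = 0.216216, Q = 4/37 = 0.108108.
d = −0.5·ln(0.459460) − 0.25·ln(0.783784) = −0.5·(-0.777703) − 0.25·(-0.243622) = 0.4498.

0.4498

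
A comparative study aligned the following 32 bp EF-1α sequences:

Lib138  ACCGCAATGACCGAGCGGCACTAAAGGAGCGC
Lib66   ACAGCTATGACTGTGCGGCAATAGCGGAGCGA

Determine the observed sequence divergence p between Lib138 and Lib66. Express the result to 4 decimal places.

0.2500

Mismatches occur at site 3 (C/A), site 6 (A/T), site 12 (C/T), site 14 (A/T), site 21 (C/A), site 24 (A/G), site 25 (A/C), site 32 (C/A).
There are 8 differences over 32 sites, so p = 8/32 = 0.2500.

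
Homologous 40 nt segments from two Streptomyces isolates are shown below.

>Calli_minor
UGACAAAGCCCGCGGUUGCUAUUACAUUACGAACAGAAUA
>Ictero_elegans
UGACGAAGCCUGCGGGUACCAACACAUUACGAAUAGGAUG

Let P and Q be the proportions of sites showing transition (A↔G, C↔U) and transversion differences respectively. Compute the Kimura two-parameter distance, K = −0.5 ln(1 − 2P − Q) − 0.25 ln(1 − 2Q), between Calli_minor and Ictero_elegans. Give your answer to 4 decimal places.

0.3253

The sequences differ at positions 5 (A/G, transition), 11 (C/U, transition), 16 (U/G, transversion), 18 (G/A, transition), 20 (U/C, transition), 22 (U/A, transversion), 23 (U/C, transition), 34 (C/U, transition), 37 (A/G, transition), 40 (A/G, transition).
Of the 10 differences, 8 transitions and 2 transversions over 40 sites: P = 8/40 = 0.200000, Q = 2/40 = 0.050000.
d = −0.5·ln(0.550000) − 0.25·ln(0.900000) = −0.5·(-0.597837) − 0.25·(-0.105361) = 0.3253.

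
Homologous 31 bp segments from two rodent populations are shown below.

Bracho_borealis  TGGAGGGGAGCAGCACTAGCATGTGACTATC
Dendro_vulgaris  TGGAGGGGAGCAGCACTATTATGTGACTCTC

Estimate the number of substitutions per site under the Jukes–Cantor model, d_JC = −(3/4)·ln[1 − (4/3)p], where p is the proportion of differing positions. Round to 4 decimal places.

0.1036

The sequences differ at positions 19 (G/T), 20 (C/T), 29 (A/C).
p = 3/31 = 0.096774.
d = −0.75 · ln(1 − (4/3)·0.096774) = −0.75 · ln(0.870968) = −0.75 · (-0.138150) = 0.1036.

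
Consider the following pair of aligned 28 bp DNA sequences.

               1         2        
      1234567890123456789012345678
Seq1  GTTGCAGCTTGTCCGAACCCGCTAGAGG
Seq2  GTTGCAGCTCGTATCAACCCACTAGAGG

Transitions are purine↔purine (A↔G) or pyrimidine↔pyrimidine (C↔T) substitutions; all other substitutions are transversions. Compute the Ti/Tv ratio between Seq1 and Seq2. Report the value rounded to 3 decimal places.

1.500

Mismatches occur at site 10 (T↔C, transition), site 13 (C↔A, transversion), site 14 (C↔T, transition), site 15 (G↔C, transversion), site 21 (G↔A, transition).
Of the 5 differences, 3 transitions and 2 transversions, so Ti/Tv = 3/2 = 1.500.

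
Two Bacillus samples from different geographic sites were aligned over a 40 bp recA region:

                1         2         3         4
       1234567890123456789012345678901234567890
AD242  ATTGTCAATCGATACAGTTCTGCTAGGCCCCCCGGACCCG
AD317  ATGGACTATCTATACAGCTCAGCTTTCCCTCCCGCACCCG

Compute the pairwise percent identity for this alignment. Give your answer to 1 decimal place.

72.5%

Differing sites — 3:T/G; 5:T/A; 7:A/T; 11:G/T; 18:T/C; 21:T/A; 25:A/T; 26:G/T; 27:G/C; 30:C/T; 35:G/C.
29 of the 40 sites match, so the percent identity is 29/40 × 100 = 72.5%.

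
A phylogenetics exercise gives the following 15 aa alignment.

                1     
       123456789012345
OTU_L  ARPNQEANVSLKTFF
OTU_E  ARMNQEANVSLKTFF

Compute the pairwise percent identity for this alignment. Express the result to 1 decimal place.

The sequences differ at position 3 (P/M).
14 of the 15 sites match, so the percent identity is 14/15 × 100 = 93.3%.

93.3%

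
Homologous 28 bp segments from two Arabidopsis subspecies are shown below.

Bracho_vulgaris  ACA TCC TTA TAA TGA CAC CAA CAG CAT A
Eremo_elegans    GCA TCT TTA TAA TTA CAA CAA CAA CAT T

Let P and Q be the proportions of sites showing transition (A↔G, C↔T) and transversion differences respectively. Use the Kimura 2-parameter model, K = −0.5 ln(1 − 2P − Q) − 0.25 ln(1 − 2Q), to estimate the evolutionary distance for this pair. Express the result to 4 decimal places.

0.2542

Mismatches occur at site 1 (A↔G, transition), site 6 (C↔T, transition), site 14 (G↔T, transversion), site 18 (C↔A, transversion), site 24 (G↔A, transition), site 28 (A↔T, transversion).
Of the 6 differences, 3 transitions and 3 transversions over 28 sites: P = 3/28 = 0.107143, Q = 3/28 = 0.107143.
d = −0.5·ln(0.678571) − 0.25·ln(0.785714) = −0.5·(-0.387766) − 0.25·(-0.241162) = 0.2542.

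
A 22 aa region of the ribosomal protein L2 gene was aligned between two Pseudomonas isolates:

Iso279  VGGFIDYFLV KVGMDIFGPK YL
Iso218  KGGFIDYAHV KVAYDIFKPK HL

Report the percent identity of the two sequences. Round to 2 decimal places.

68.18%

The sequences differ at positions 1 (V/K), 8 (F/A), 9 (L/H), 13 (G/A), 14 (M/Y), 18 (G/K), 21 (Y/H).
15 of the 22 sites match, so the percent identity is 15/22 × 100 = 68.18%.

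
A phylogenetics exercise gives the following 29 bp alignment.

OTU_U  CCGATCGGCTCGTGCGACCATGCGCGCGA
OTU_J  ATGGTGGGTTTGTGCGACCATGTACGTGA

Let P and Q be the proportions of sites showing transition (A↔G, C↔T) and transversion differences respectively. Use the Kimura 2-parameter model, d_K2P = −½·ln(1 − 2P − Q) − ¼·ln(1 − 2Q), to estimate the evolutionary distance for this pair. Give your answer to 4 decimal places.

0.4383

Mismatches occur at site 1 (C/A, transversion), site 2 (C/T, transition), site 4 (A/G, transition), site 6 (C/G, transversion), site 9 (C/T, transition), site 11 (C/T, transition), site 23 (C/T, transition), site 24 (G/A, transition), site 27 (C/T, transition).
Of the 9 differences, 7 transitions and 2 transversions over 29 sites: P = 7/29 = 0.241379, Q = 2/29 = 0.068966.
d = −0.5·ln(0.448276) − 0.25·ln(0.862068) = −0.5·(-0.802346) − 0.25·(-0.148421) = 0.4383.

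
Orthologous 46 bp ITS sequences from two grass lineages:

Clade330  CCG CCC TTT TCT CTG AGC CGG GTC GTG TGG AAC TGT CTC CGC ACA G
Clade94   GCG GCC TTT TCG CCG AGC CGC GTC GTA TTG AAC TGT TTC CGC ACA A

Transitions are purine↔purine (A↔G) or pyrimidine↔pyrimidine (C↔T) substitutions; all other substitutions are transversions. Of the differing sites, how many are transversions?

The sequences differ at positions 1 (C/G, transversion), 4 (C/G, transversion), 12 (T/G, transversion), 14 (T/C, transition), 21 (G/C, transversion), 27 (G/A, transition), 29 (G/T, transversion), 37 (C/T, transition), 46 (G/A, transition).
Of the 9 differences, 4 transitions and 5 transversions, so the answer is 5.

5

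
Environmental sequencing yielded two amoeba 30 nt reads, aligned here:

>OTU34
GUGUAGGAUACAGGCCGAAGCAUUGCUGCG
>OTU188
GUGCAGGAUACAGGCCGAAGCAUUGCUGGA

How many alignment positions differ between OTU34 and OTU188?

3

Differing sites — 4:U/C; 29:C/G; 30:G/A.
That gives 3 mismatches out of 30 aligned sites, so the Hamming distance is 3.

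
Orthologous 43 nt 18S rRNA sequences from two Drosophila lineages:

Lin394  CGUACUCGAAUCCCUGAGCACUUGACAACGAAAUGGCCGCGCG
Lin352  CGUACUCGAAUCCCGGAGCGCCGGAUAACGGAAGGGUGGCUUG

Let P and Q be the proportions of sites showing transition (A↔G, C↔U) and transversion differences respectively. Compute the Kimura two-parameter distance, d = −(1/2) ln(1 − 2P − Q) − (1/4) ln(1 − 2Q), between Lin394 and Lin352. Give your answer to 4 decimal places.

Mismatches occur at site 15 (U↔G, transversion), site 20 (A↔G, transition), site 22 (U↔C, transition), site 23 (U↔G, transversion), site 26 (C↔U, transition), site 31 (A↔G, transition), site 34 (U↔G, transversion), site 37 (C↔U, transition), site 38 (C↔G, transversion), site 41 (G↔U, transversion), site 42 (C↔U, transition).
Of the 11 differences, 6 transitions and 5 transversions over 43 sites: P = 6/43 = 0.139535, Q = 5/43 = 0.116279.
d = −0.5·ln(0.604651) − 0.25·ln(0.767442) = −0.5·(-0.503104) − 0.25·(-0.264692) = 0.3177.

0.3177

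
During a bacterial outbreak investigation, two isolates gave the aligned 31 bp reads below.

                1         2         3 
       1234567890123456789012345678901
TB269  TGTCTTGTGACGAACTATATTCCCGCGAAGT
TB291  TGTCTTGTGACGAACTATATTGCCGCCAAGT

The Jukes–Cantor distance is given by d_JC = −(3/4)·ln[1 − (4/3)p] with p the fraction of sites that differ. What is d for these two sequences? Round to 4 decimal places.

Differing sites — 22:C/G; 27:G/C.
p = 2/31 = 0.064516.
d = −0.75 · ln(1 − (4/3)·0.064516) = −0.75 · ln(0.913979) = −0.75 · (-0.089948) = 0.0675.

0.0675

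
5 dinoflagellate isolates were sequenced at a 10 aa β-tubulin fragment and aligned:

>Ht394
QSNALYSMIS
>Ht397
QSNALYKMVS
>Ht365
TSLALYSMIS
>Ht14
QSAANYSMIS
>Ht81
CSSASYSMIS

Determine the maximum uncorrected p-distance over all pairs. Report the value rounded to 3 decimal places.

0.500

Pairwise Hamming distances:
  Ht394 vs Ht397: 2
  Ht394 vs Ht365: 2
  Ht394 vs Ht14: 2
  Ht394 vs Ht81: 3
  Ht397 vs Ht365: 4
  Ht397 vs Ht14: 4
  Ht397 vs Ht81: 5
  Ht365 vs Ht14: 3
  Ht365 vs Ht81: 3
  Ht14 vs Ht81: 3
The largest is 5 mismatches, between Ht397 and Ht81; p = 5/10 = 0.500.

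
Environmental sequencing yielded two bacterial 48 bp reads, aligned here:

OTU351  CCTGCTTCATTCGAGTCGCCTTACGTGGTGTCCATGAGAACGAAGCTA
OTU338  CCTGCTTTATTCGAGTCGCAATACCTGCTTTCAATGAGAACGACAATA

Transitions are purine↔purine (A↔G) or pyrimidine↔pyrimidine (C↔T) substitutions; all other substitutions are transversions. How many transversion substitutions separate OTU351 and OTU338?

8

Mismatches occur at site 8 (C/T, transition), site 20 (C/A, transversion), site 21 (T/A, transversion), site 25 (G/C, transversion), site 28 (G/C, transversion), site 30 (G/T, transversion), site 33 (C/A, transversion), site 44 (A/C, transversion), site 45 (G/A, transition), site 46 (C/A, transversion).
Of the 10 differences, 2 transitions and 8 transversions, so the answer is 8.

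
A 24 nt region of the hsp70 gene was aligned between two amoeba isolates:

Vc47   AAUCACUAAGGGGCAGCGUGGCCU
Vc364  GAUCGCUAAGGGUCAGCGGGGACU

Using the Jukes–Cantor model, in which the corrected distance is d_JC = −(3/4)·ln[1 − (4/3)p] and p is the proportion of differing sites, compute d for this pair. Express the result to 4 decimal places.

Differing sites — 1:A/G; 5:A/G; 13:G/U; 19:U/G; 22:C/A.
p = 5/24 = 0.208333.
d = −0.75 · ln(1 − (4/3)·0.208333) = −0.75 · ln(0.722223) = −0.75 · (-0.325421) = 0.2441.

0.2441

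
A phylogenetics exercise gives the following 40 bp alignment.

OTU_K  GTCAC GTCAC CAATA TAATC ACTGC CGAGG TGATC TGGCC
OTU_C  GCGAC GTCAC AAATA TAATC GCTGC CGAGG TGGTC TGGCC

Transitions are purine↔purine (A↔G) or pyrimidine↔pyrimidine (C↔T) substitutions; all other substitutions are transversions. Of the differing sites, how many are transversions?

2

Mismatches occur at site 2 (T→C, transition), site 3 (C→G, transversion), site 11 (C→A, transversion), site 21 (A→G, transition), site 33 (A→G, transition).
Of the 5 differences, 3 transitions and 2 transversions, so the answer is 2.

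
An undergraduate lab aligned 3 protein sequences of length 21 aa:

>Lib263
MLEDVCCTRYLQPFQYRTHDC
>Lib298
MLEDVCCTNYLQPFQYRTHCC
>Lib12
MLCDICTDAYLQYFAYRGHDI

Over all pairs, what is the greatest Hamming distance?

10

Pairwise Hamming distances:
  Lib263 vs Lib298: 2
  Lib263 vs Lib12: 9
  Lib298 vs Lib12: 10
The largest is 10, between Lib298 and Lib12.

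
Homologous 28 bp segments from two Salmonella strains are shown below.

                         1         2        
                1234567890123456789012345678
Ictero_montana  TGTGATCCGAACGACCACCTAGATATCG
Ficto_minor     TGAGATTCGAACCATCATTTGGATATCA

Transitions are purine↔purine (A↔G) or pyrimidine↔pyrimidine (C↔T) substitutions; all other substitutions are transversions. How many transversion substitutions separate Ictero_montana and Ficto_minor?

2

The sequences differ at positions 3 (T/A, transversion), 7 (C/T, transition), 13 (G/C, transversion), 15 (C/T, transition), 18 (C/T, transition), 19 (C/T, transition), 21 (A/G, transition), 28 (G/A, transition).
Of the 8 differences, 6 transitions and 2 transversions, so the answer is 2.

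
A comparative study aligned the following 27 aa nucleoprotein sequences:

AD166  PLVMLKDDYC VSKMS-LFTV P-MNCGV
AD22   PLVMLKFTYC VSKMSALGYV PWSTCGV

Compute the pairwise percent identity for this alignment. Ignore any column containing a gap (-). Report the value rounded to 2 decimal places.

Excluding the 2 gap columns leaves 25 comparable sites.
Differing sites — 7:D/F; 8:D/T; 18:F/G; 19:T/Y; 23:M/S; 24:N/T.
19 of the 25 comparable sites match, so the percent identity is 19/25 × 100 = 76.00%.

76.00%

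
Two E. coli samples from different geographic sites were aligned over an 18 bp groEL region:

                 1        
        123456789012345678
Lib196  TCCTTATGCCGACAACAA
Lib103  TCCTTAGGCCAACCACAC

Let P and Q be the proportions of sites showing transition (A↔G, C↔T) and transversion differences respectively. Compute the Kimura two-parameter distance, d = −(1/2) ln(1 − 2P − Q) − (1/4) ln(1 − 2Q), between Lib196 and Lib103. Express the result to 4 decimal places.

Mismatches occur at site 7 (T/G, transversion), site 11 (G/A, transition), site 14 (A/C, transversion), site 18 (A/C, transversion).
Of the 4 differences, 1 transition and 3 transversions over 18 sites: P = 1/18 = 0.055556, Q = 3/18 = 0.166667.
d = −0.5·ln(0.722221) − 0.25·ln(0.666666) = −0.5·(-0.325424) − 0.25·(-0.405466) = 0.2641.

0.2641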